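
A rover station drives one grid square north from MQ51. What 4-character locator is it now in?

Latitude square 1; +1 → 2.
The longitude characters are unchanged.

MQ52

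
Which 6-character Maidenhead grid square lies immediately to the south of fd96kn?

FD96km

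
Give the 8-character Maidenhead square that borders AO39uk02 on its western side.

Longitude extended square 0; −1 → -1, wraps to 9, carry into subsquare.
Longitude subsquare u = 20; −1 → 19 = t.
The latitude characters are unchanged.

AO39tk92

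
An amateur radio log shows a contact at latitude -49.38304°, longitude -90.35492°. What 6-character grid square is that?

EE40to

Offset from 180°W / 90°S: lon 89.6451°, lat 40.6170°.
Field: 89.6451/20 → 4 → E, 40.6170/10 → 4 → E; chars EE.
Square: 9.6451/2 → 4, 0.6170/1 → 0; chars 40.
Subsquare: 1.6451/0.0833333 → 19 → t, 0.6170/0.0416667 → 14 → o; chars to.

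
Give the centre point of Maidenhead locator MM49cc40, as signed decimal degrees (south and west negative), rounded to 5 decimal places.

Field M=12, M=12: +12·20° lon, +12·10° lat → SW at lon 60°, lat 30°.
Square 4, 9: +4·2° lon, +9·1° lat → SW at lon 68°, lat 39°.
Subsquare c=2, c=2: +2·0.0833333° lon, +2·0.0416667° lat → SW at lon 68.1667°, lat 39.0833°.
Extended square 4, 0: +4·0.00833333° lon, +0·0.00416667° lat → SW at lon 68.2°, lat 39.0833°.
Cell spans 0.00833333° lon × 0.00416667° lat. Centre is SW corner plus half of each.
latitude 39.08542, longitude 68.20417.

39.08542, 68.20417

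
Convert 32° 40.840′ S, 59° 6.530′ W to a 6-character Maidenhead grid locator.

GF07kh

Shift to the Maidenhead origin (180°W, 90°S): lon 120.8912, lat 57.3193.
Field: lon ⌊120.8912/20⌋ = 6 → G; lat ⌊57.3193/10⌋ = 5 → F.
Square: lon ⌊0.8912/2⌋ = 0; lat ⌊7.3193/1⌋ = 7.
Subsquare: lon ⌊0.8912/0.0833333⌋ = 10 → k; lat ⌊0.3193/0.0416667⌋ = 7 → h.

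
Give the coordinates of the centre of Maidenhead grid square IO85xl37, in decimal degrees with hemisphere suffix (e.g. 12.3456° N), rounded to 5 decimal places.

55.48958° N, 2.05417° W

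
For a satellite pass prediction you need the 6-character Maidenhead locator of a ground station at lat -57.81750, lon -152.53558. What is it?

BD32re

Shift to the Maidenhead origin (180°W, 90°S): lon 27.4644, lat 32.1825.
Field (20°×10°, letters A–R): 27.4644/20 → 1 → B, 32.1825/10 → 3 → D; chars BD.
Square (2°×1°, digits 0–9): 7.4644/2 → 3, 2.1825/1 → 2; chars 32.
Subsquare (5′×2.5′, letters a–x): 1.4644/0.0833333 → 17 → r, 0.1825/0.0416667 → 4 → e; chars re.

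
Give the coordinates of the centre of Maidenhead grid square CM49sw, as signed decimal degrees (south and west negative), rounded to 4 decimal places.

Field C=2, M=12: +2·20° lon, +12·10° lat → SW at lon -140°, lat 30°.
Square 4, 9: +4·2° lon, +9·1° lat → SW at lon -132°, lat 39°.
Subsquare s=18, w=22: +18·0.0833333° lon, +22·0.0416667° lat → SW at lon -130.5°, lat 39.9167°.
Cell spans 0.0833333° lon × 0.0416667° lat. Centre is SW corner plus half of each.
latitude 39.9375, longitude -130.4583.

39.9375, -130.4583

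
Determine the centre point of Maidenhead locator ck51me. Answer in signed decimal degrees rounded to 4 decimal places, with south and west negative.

Field C=2, K=10: +2·20° lon, +10·10° lat → SW at lon -140°, lat 10°.
Square 5, 1: +5·2° lon, +1·1° lat → SW at lon -130°, lat 11°.
Subsquare m=12, e=4: +12·0.0833333° lon, +4·0.0416667° lat → SW at lon -129°, lat 11.1667°.
Cell spans 0.0833333° lon × 0.0416667° lat. Centre is SW corner plus half of each.
latitude 11.1875, longitude -128.9583.

11.1875, -128.9583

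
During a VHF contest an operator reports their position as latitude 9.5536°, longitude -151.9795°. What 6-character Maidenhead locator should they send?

BJ49an

Add 180° to longitude and 90° to latitude: 28.0205, 99.5536.
Field: lon ⌊28.0205/20⌋ = 1 → B; lat ⌊99.5536/10⌋ = 9 → J.
Square: lon ⌊8.0205/2⌋ = 4; lat ⌊9.5536/1⌋ = 9.
Subsquare: lon ⌊0.0205/0.0833333⌋ = 0 → a; lat ⌊0.5536/0.0416667⌋ = 13 → n.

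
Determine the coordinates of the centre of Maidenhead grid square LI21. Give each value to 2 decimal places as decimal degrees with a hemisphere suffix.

Field L=11, I=8: +11·20° lon, +8·10° lat → SW at lon 40°, lat -10°.
Square 2, 1: +2·2° lon, +1·1° lat → SW at lon 44°, lat -9°.
Cell spans 2° lon × 1° lat. Centre is SW corner plus half of each.
latitude 8.50° S, longitude 45.00° E.

8.50° S, 45.00° E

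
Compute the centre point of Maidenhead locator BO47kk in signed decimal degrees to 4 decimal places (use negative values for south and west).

Field B=1, O=14: +1·20° lon, +14·10° lat → SW at lon -160°, lat 50°.
Square 4, 7: +4·2° lon, +7·1° lat → SW at lon -152°, lat 57°.
Subsquare k=10, k=10: +10·0.0833333° lon, +10·0.0416667° lat → SW at lon -151.167°, lat 57.4167°.
Cell spans 0.0833333° lon × 0.0416667° lat. Centre is SW corner plus half of each.
latitude 57.4375, longitude -151.1250.

57.4375, -151.1250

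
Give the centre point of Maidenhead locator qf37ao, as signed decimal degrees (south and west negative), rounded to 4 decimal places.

Field Q=16, F=5: +16·20° lon, +5·10° lat → SW at lon 140°, lat -40°.
Square 3, 7: +3·2° lon, +7·1° lat → SW at lon 146°, lat -33°.
Subsquare a=0, o=14: +0·0.0833333° lon, +14·0.0416667° lat → SW at lon 146°, lat -32.4167°.
Cell spans 0.0833333° lon × 0.0416667° lat. Centre is SW corner plus half of each.
latitude -32.3958, longitude 146.0417.

-32.3958, 146.0417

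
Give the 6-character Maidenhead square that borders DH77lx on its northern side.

DH78la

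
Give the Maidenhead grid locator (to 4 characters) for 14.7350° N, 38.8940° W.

HK04

Shift to the Maidenhead origin (180°W, 90°S): lon 141.11, lat 104.73.
Field (20°×10°, letters A–R): lon ⌊141.11/20⌋ = 7 → H; lat ⌊104.73/10⌋ = 10 → K.
Square (2°×1°, digits 0–9): lon ⌊1.11/2⌋ = 0; lat ⌊4.73/1⌋ = 4.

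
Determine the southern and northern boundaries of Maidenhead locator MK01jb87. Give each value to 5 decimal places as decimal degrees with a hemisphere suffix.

11.07083° N, 11.07500° N

Field M=12, K=10: +12·20° lon, +10·10° lat → SW at lon 60°, lat 10°.
Square 0, 1: +0·2° lon, +1·1° lat → SW at lon 60°, lat 11°.
Subsquare j=9, b=1: +9·0.0833333° lon, +1·0.0416667° lat → SW at lon 60.75°, lat 11.0417°.
Extended square 8, 7: +8·0.00833333° lon, +7·0.00416667° lat → SW at lon 60.8167°, lat 11.0708°.
Cell spans 0.00833333° lon × 0.00416667° lat.
south 11.07083° N, north 11.07500° N.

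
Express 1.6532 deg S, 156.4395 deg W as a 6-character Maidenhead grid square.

Offset from 180°W / 90°S: lon 23.5605°, lat 88.3468°.
Field: 23.5605/20 → 1 → B, 88.3468/10 → 8 → I; chars BI.
Square: 3.5605/2 → 1, 8.3468/1 → 8; chars 18.
Subsquare: 1.5605/0.0833333 → 18 → s, 0.3468/0.0416667 → 8 → i; chars si.

BI18si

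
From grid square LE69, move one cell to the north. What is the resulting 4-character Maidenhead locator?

LF60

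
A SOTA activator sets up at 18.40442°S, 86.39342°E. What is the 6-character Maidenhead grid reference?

NH31eo

Add 180° to longitude and 90° to latitude: 266.3934, 71.5956.
Field: 266.3934/20 → 13 → N, 71.5956/10 → 7 → H; chars NH.
Square: 6.3934/2 → 3, 1.5956/1 → 1; chars 31.
Subsquare: 0.3934/0.0833333 → 4 → e, 0.5956/0.0416667 → 14 → o; chars eo.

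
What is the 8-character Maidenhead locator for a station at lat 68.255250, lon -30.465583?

HP48sg41

Shift to the Maidenhead origin (180°W, 90°S): lon 149.53442, lat 158.25525.
Field: 149.53442/20 → 7 → H, 158.25525/10 → 15 → P; chars HP.
Square: 9.53442/2 → 4, 8.25525/1 → 8; chars 48.
Subsquare: 1.53442/0.0833333 → 18 → s, 0.25525/0.0416667 → 6 → g; chars sg.
Extended square: 0.03442/0.00833333 → 4, 0.00525/0.00416667 → 1; chars 41.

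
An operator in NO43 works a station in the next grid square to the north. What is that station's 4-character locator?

NO44

Latitude square 3; +1 → 4.
The longitude characters are unchanged.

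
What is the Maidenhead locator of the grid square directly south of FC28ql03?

Latitude extended square 3; −1 → 2.
The longitude characters are unchanged.

FC28ql02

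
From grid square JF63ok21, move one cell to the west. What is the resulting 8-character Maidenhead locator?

JF63ok11

Longitude extended square 2; −1 → 1.
The latitude characters are unchanged.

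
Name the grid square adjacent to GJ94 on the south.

GJ93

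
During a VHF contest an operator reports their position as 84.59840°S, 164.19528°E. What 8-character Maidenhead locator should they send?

Offset from 180°W / 90°S: lon 344.19528°, lat 5.40160°.
Field: 344.19528/20 → 17 → R, 5.40160/10 → 0 → A; chars RA.
Square: 4.19528/2 → 2, 5.40160/1 → 5; chars 25.
Subsquare: 0.19528/0.0833333 → 2 → c, 0.40160/0.0416667 → 9 → j; chars cj.
Extended square: 0.02861/0.00833333 → 3, 0.02660/0.00416667 → 6; chars 36.

RA25cj36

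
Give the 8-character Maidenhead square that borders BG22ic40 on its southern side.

BG22ib49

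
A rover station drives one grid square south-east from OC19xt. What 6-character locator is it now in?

OC29as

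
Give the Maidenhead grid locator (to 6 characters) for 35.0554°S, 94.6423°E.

Shift to the Maidenhead origin (180°W, 90°S): lon 274.6423, lat 54.9446.
Field (20°×10°, letters A–R): 274.6423/20 → 13 → N, 54.9446/10 → 5 → F; chars NF.
Square (2°×1°, digits 0–9): 14.6423/2 → 7, 4.9446/1 → 4; chars 74.
Subsquare (5′×2.5′, letters a–x): 0.6423/0.0833333 → 7 → h, 0.9446/0.0416667 → 22 → w; chars hw.

NF74hw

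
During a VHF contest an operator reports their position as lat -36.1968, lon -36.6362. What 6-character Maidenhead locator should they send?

HF13qt

Add 180° to longitude and 90° to latitude: 143.3638, 53.8032.
Field: lon ⌊143.3638/20⌋ = 7 → H; lat ⌊53.8032/10⌋ = 5 → F.
Square: lon ⌊3.3638/2⌋ = 1; lat ⌊3.8032/1⌋ = 3.
Subsquare: lon ⌊1.3638/0.0833333⌋ = 16 → q; lat ⌊0.8032/0.0416667⌋ = 19 → t.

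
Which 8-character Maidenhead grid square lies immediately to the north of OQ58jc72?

OQ58jc73

Latitude extended square 2; +1 → 3.
The longitude characters are unchanged.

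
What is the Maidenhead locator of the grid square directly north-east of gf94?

HF05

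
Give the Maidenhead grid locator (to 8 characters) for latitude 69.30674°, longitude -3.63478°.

IP89eh33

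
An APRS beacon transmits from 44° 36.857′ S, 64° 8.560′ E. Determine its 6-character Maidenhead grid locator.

ME25bj

Shift to the Maidenhead origin (180°W, 90°S): lon 244.1427, lat 45.3857.
Field: lon ⌊244.1427/20⌋ = 12 → M; lat ⌊45.3857/10⌋ = 4 → E.
Square: lon ⌊4.1427/2⌋ = 2; lat ⌊5.3857/1⌋ = 5.
Subsquare: lon ⌊0.1427/0.0833333⌋ = 1 → b; lat ⌊0.3857/0.0416667⌋ = 9 → j.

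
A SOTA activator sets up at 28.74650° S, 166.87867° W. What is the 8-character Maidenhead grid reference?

AG61ng40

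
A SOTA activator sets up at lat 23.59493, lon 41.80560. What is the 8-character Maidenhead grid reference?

Shift to the Maidenhead origin (180°W, 90°S): lon 221.80560, lat 113.59493.
Field: lon ⌊221.80560/20⌋ = 11 → L; lat ⌊113.59493/10⌋ = 11 → L.
Square: lon ⌊1.80560/2⌋ = 0; lat ⌊3.59493/1⌋ = 3.
Subsquare: lon ⌊1.80560/0.0833333⌋ = 21 → v; lat ⌊0.59493/0.0416667⌋ = 14 → o.
Extended square: lon ⌊0.05560/0.00833333⌋ = 6; lat ⌊0.01160/0.00416667⌋ = 2.

LL03vo62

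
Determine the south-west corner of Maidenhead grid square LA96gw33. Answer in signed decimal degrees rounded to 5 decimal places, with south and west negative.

Field L=11, A=0: +11·20° lon, +0·10° lat → SW at lon 40°, lat -90°.
Square 9, 6: +9·2° lon, +6·1° lat → SW at lon 58°, lat -84°.
Subsquare g=6, w=22: +6·0.0833333° lon, +22·0.0416667° lat → SW at lon 58.5°, lat -83.0833°.
Extended square 3, 3: +3·0.00833333° lon, +3·0.00416667° lat → SW at lon 58.525°, lat -83.0708°.
latitude -83.07083, longitude 58.52500.

-83.07083, 58.52500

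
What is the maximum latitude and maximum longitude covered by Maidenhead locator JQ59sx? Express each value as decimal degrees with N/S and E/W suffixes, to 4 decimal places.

80.0000° N, 11.5833° E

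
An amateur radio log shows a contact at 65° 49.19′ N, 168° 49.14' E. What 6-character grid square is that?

RP45jt

Shift to the Maidenhead origin (180°W, 90°S): lon 348.8190, lat 155.8198.
Field: 348.8190/20 → 17 → R, 155.8198/10 → 15 → P; chars RP.
Square: 8.8190/2 → 4, 5.8198/1 → 5; chars 45.
Subsquare: 0.8190/0.0833333 → 9 → j, 0.8198/0.0416667 → 19 → t; chars jt.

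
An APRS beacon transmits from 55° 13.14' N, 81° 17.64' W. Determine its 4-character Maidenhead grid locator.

EO95

Add 180° to longitude and 90° to latitude: 98.71, 145.22.
Field (20°×10°, letters A–R): 98.71/20 → 4 → E, 145.22/10 → 14 → O; chars EO.
Square (2°×1°, digits 0–9): 18.71/2 → 9, 5.22/1 → 5; chars 95.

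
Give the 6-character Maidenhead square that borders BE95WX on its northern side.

BE96wa

Latitude subsquare x = 23; +1 → 24, wraps to 0 = a, carry into square.
Latitude square 5; +1 → 6.
The longitude characters are unchanged.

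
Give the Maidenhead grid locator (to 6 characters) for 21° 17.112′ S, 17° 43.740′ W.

Add 180° to longitude and 90° to latitude: 162.2710, 68.7148.
Field: lon ⌊162.2710/20⌋ = 8 → I; lat ⌊68.7148/10⌋ = 6 → G.
Square: lon ⌊2.2710/2⌋ = 1; lat ⌊8.7148/1⌋ = 8.
Subsquare: lon ⌊0.2710/0.0833333⌋ = 3 → d; lat ⌊0.7148/0.0416667⌋ = 17 → r.

IG18dr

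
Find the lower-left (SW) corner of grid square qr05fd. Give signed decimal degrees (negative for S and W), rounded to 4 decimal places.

Field Q=16, R=17: +16·20° lon, +17·10° lat → SW at lon 140°, lat 80°.
Square 0, 5: +0·2° lon, +5·1° lat → SW at lon 140°, lat 85°.
Subsquare f=5, d=3: +5·0.0833333° lon, +3·0.0416667° lat → SW at lon 140.417°, lat 85.125°.
latitude 85.1250, longitude 140.4167.

85.1250, 140.4167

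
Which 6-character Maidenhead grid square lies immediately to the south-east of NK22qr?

Longitude subsquare q = 16; +1 → 17 = r.
Latitude subsquare r = 17; −1 → 16 = q.

NK22rq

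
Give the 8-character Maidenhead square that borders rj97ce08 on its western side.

RJ97be98

Longitude extended square 0; −1 → -1, wraps to 9, carry into subsquare.
Longitude subsquare c = 2; −1 → 1 = b.
The latitude characters are unchanged.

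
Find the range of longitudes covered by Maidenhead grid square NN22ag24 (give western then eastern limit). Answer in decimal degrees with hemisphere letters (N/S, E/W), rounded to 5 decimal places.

Field N=13, N=13: +13·20° lon, +13·10° lat → SW at lon 80°, lat 40°.
Square 2, 2: +2·2° lon, +2·1° lat → SW at lon 84°, lat 42°.
Subsquare a=0, g=6: +0·0.0833333° lon, +6·0.0416667° lat → SW at lon 84°, lat 42.25°.
Extended square 2, 4: +2·0.00833333° lon, +4·0.00416667° lat → SW at lon 84.0167°, lat 42.2667°.
Cell spans 0.00833333° lon × 0.00416667° lat.
west 84.01667° E, east 84.02500° E.

84.01667° E, 84.02500° E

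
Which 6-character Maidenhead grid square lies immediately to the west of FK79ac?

Longitude subsquare a = 0; −1 → -1, wraps to 23 = x, carry into square.
Longitude square 7; −1 → 6.
The latitude characters are unchanged.

FK69xc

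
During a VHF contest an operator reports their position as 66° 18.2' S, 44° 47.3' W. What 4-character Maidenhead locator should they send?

GC73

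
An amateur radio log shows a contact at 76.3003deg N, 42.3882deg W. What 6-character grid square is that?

GQ86th

Offset from 180°W / 90°S: lon 137.6118°, lat 166.3003°.
Field (20°×10°, letters A–R): lon ⌊137.6118/20⌋ = 6 → G; lat ⌊166.3003/10⌋ = 16 → Q.
Square (2°×1°, digits 0–9): lon ⌊17.6118/2⌋ = 8; lat ⌊6.3003/1⌋ = 6.
Subsquare (5′×2.5′, letters a–x): lon ⌊1.6118/0.0833333⌋ = 19 → t; lat ⌊0.3003/0.0416667⌋ = 7 → h.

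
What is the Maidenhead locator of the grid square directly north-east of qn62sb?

QN62tc

Longitude subsquare s = 18; +1 → 19 = t.
Latitude subsquare b = 1; +1 → 2 = c.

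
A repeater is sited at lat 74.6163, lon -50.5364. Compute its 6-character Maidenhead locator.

GQ44ro

Add 180° to longitude and 90° to latitude: 129.4636, 164.6163.
Field: 129.4636/20 → 6 → G, 164.6163/10 → 16 → Q; chars GQ.
Square: 9.4636/2 → 4, 4.6163/1 → 4; chars 44.
Subsquare: 1.4636/0.0833333 → 17 → r, 0.6163/0.0416667 → 14 → o; chars ro.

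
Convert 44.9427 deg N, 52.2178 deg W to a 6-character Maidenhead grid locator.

GN34vw

Offset from 180°W / 90°S: lon 127.7822°, lat 134.9427°.
Field (20°×10°, letters A–R): lon ⌊127.7822/20⌋ = 6 → G; lat ⌊134.9427/10⌋ = 13 → N.
Square (2°×1°, digits 0–9): lon ⌊7.7822/2⌋ = 3; lat ⌊4.9427/1⌋ = 4.
Subsquare (5′×2.5′, letters a–x): lon ⌊1.7822/0.0833333⌋ = 21 → v; lat ⌊0.9427/0.0416667⌋ = 22 → w.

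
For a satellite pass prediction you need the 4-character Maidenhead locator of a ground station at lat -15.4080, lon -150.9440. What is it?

BH44

Offset from 180°W / 90°S: lon 29.06°, lat 74.59°.
Field: 29.06/20 → 1 → B, 74.59/10 → 7 → H; chars BH.
Square: 9.06/2 → 4, 4.59/1 → 4; chars 44.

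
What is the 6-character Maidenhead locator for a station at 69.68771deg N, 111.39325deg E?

OP59qq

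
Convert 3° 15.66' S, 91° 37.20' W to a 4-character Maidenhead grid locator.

EI46

Shift to the Maidenhead origin (180°W, 90°S): lon 88.38, lat 86.74.
Field (20°×10°, letters A–R): 88.38/20 → 4 → E, 86.74/10 → 8 → I; chars EI.
Square (2°×1°, digits 0–9): 8.38/2 → 4, 6.74/1 → 6; chars 46.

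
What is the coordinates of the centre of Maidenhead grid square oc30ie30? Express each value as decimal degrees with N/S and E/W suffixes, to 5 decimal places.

69.83125° S, 106.69583° E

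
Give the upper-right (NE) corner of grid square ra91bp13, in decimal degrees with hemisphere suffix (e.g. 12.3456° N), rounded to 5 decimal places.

88.35833° S, 178.10000° E

Field R=17, A=0: +17·20° lon, +0·10° lat → SW at lon 160°, lat -90°.
Square 9, 1: +9·2° lon, +1·1° lat → SW at lon 178°, lat -89°.
Subsquare b=1, p=15: +1·0.0833333° lon, +15·0.0416667° lat → SW at lon 178.083°, lat -88.375°.
Extended square 1, 3: +1·0.00833333° lon, +3·0.00416667° lat → SW at lon 178.092°, lat -88.3625°.
Cell spans 0.00833333° lon × 0.00416667° lat. NE corner is SW corner plus one full cell.
latitude 88.35833° S, longitude 178.10000° E.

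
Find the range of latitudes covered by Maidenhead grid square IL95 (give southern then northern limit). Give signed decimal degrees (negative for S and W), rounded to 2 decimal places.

25.00, 26.00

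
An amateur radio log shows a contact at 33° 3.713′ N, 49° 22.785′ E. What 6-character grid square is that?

Add 180° to longitude and 90° to latitude: 229.3798, 123.0619.
Field (20°×10°, letters A–R): lon ⌊229.3798/20⌋ = 11 → L; lat ⌊123.0619/10⌋ = 12 → M.
Square (2°×1°, digits 0–9): lon ⌊9.3798/2⌋ = 4; lat ⌊3.0619/1⌋ = 3.
Subsquare (5′×2.5′, letters a–x): lon ⌊1.3798/0.0833333⌋ = 16 → q; lat ⌊0.0619/0.0416667⌋ = 1 → b.

LM43qb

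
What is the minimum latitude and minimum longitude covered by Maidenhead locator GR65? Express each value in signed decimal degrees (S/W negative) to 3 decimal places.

85.000, -48.000

Field G=6, R=17: +6·20° lon, +17·10° lat → SW at lon -60°, lat 80°.
Square 6, 5: +6·2° lon, +5·1° lat → SW at lon -48°, lat 85°.
latitude 85.000, longitude -48.000.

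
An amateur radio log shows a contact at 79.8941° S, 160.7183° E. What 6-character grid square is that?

RB00ic

Add 180° to longitude and 90° to latitude: 340.7183, 10.1059.
Field (20°×10°, letters A–R): lon ⌊340.7183/20⌋ = 17 → R; lat ⌊10.1059/10⌋ = 1 → B.
Square (2°×1°, digits 0–9): lon ⌊0.7183/2⌋ = 0; lat ⌊0.1059/1⌋ = 0.
Subsquare (5′×2.5′, letters a–x): lon ⌊0.7183/0.0833333⌋ = 8 → i; lat ⌊0.1059/0.0416667⌋ = 2 → c.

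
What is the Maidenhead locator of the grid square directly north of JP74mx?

Latitude subsquare x = 23; +1 → 24, wraps to 0 = a, carry into square.
Latitude square 4; +1 → 5.
The longitude characters are unchanged.

JP75ma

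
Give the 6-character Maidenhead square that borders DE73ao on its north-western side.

Longitude subsquare a = 0; −1 → -1, wraps to 23 = x, carry into square.
Longitude square 7; −1 → 6.
Latitude subsquare o = 14; +1 → 15 = p.

DE63xp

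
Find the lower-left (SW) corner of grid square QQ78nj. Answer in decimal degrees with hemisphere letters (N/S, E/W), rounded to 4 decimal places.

78.3750° N, 155.0833° E

Field Q=16, Q=16: +16·20° lon, +16·10° lat → SW at lon 140°, lat 70°.
Square 7, 8: +7·2° lon, +8·1° lat → SW at lon 154°, lat 78°.
Subsquare n=13, j=9: +13·0.0833333° lon, +9·0.0416667° lat → SW at lon 155.083°, lat 78.375°.
latitude 78.3750° N, longitude 155.0833° E.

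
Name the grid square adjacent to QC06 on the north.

QC07

Latitude square 6; +1 → 7.
The longitude characters are unchanged.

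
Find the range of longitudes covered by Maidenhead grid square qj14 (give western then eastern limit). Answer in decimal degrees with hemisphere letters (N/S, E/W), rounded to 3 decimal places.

142.000° E, 144.000° E

Field Q=16, J=9: +16·20° lon, +9·10° lat → SW at lon 140°, lat 0°.
Square 1, 4: +1·2° lon, +4·1° lat → SW at lon 142°, lat 4°.
Cell spans 2° lon × 1° lat.
west 142.000° E, east 144.000° E.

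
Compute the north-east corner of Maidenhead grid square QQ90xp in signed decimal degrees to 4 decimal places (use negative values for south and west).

Field Q=16, Q=16: +16·20° lon, +16·10° lat → SW at lon 140°, lat 70°.
Square 9, 0: +9·2° lon, +0·1° lat → SW at lon 158°, lat 70°.
Subsquare x=23, p=15: +23·0.0833333° lon, +15·0.0416667° lat → SW at lon 159.917°, lat 70.625°.
Cell spans 0.0833333° lon × 0.0416667° lat. NE corner is SW corner plus one full cell.
latitude 70.6667, longitude 160.0000.

70.6667, 160.0000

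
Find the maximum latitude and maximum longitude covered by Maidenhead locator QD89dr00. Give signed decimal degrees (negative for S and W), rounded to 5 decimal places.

Field Q=16, D=3: +16·20° lon, +3·10° lat → SW at lon 140°, lat -60°.
Square 8, 9: +8·2° lon, +9·1° lat → SW at lon 156°, lat -51°.
Subsquare d=3, r=17: +3·0.0833333° lon, +17·0.0416667° lat → SW at lon 156.25°, lat -50.2917°.
Extended square 0, 0: +0·0.00833333° lon, +0·0.00416667° lat → SW at lon 156.25°, lat -50.2917°.
Cell spans 0.00833333° lon × 0.00416667° lat. NE corner is SW corner plus one full cell.
latitude -50.28750, longitude 156.25833.

-50.28750, 156.25833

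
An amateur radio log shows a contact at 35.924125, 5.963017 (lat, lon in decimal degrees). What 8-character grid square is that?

Add 180° to longitude and 90° to latitude: 185.96302, 125.92413.
Field (20°×10°, letters A–R): lon ⌊185.96302/20⌋ = 9 → J; lat ⌊125.92413/10⌋ = 12 → M.
Square (2°×1°, digits 0–9): lon ⌊5.96302/2⌋ = 2; lat ⌊5.92413/1⌋ = 5.
Subsquare (5′×2.5′, letters a–x): lon ⌊1.96302/0.0833333⌋ = 23 → x; lat ⌊0.92413/0.0416667⌋ = 22 → w.
Extended square (30″×15″, digits 0–9): lon ⌊0.04635/0.00833333⌋ = 5; lat ⌊0.00746/0.00416667⌋ = 1.

JM25xw51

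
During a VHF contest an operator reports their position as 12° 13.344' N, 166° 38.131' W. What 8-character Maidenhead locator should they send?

AK62qf33

Shift to the Maidenhead origin (180°W, 90°S): lon 13.36448, lat 102.22240.
Field (20°×10°, letters A–R): 13.36448/20 → 0 → A, 102.22240/10 → 10 → K; chars AK.
Square (2°×1°, digits 0–9): 13.36448/2 → 6, 2.22240/1 → 2; chars 62.
Subsquare (5′×2.5′, letters a–x): 1.36448/0.0833333 → 16 → q, 0.22240/0.0416667 → 5 → f; chars qf.
Extended square (30″×15″, digits 0–9): 0.03115/0.00833333 → 3, 0.01407/0.00416667 → 3; chars 33.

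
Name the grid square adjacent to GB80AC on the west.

Longitude subsquare a = 0; −1 → -1, wraps to 23 = x, carry into square.
Longitude square 8; −1 → 7.
The latitude characters are unchanged.

GB70xc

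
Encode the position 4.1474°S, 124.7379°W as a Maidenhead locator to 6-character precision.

Shift to the Maidenhead origin (180°W, 90°S): lon 55.2621, lat 85.8526.
Field: lon ⌊55.2621/20⌋ = 2 → C; lat ⌊85.8526/10⌋ = 8 → I.
Square: lon ⌊15.2621/2⌋ = 7; lat ⌊5.8526/1⌋ = 5.
Subsquare: lon ⌊1.2621/0.0833333⌋ = 15 → p; lat ⌊0.8526/0.0416667⌋ = 20 → u.

CI75pu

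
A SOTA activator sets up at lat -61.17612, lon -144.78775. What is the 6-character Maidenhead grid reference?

BC78ot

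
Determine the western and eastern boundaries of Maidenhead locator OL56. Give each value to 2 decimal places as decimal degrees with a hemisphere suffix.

Field O=14, L=11: +14·20° lon, +11·10° lat → SW at lon 100°, lat 20°.
Square 5, 6: +5·2° lon, +6·1° lat → SW at lon 110°, lat 26°.
Cell spans 2° lon × 1° lat.
west 110.00° E, east 112.00° E.

110.00° E, 112.00° E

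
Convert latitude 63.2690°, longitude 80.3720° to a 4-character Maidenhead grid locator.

Offset from 180°W / 90°S: lon 260.37°, lat 153.27°.
Field: 260.37/20 → 13 → N, 153.27/10 → 15 → P; chars NP.
Square: 0.37/2 → 0, 3.27/1 → 3; chars 03.

NP03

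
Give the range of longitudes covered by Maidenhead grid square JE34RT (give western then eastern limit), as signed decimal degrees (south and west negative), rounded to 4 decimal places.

7.4167, 7.5000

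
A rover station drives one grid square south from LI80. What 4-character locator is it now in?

LH89

Latitude square 0; −1 → -1, wraps to 9, carry into field.
Latitude field I = 8; −1 → 7 = H.
The longitude characters are unchanged.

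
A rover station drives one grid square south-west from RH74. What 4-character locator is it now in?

RH63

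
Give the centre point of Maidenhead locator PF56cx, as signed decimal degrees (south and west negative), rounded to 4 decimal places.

-33.0208, 130.2083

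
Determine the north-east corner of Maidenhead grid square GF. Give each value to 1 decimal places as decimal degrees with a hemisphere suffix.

30.0° S, 40.0° W

Field G=6, F=5: +6·20° lon, +5·10° lat → SW at lon -60°, lat -40°.
Cell spans 20° lon × 10° lat. NE corner is SW corner plus one full cell.
latitude 30.0° S, longitude 40.0° W.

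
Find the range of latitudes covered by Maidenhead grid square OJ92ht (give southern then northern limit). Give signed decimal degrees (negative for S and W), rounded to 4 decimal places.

2.7917, 2.8333

Field O=14, J=9: +14·20° lon, +9·10° lat → SW at lon 100°, lat 0°.
Square 9, 2: +9·2° lon, +2·1° lat → SW at lon 118°, lat 2°.
Subsquare h=7, t=19: +7·0.0833333° lon, +19·0.0416667° lat → SW at lon 118.583°, lat 2.79167°.
Cell spans 0.0833333° lon × 0.0416667° lat.
south 2.7917, north 2.8333.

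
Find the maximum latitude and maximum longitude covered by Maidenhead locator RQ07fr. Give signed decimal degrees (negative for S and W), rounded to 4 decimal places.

77.7500, 160.5000

Field R=17, Q=16: +17·20° lon, +16·10° lat → SW at lon 160°, lat 70°.
Square 0, 7: +0·2° lon, +7·1° lat → SW at lon 160°, lat 77°.
Subsquare f=5, r=17: +5·0.0833333° lon, +17·0.0416667° lat → SW at lon 160.417°, lat 77.7083°.
Cell spans 0.0833333° lon × 0.0416667° lat. NE corner is SW corner plus one full cell.
latitude 77.7500, longitude 160.5000.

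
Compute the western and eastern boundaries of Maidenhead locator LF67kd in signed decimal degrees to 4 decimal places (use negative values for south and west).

Field L=11, F=5: +11·20° lon, +5·10° lat → SW at lon 40°, lat -40°.
Square 6, 7: +6·2° lon, +7·1° lat → SW at lon 52°, lat -33°.
Subsquare k=10, d=3: +10·0.0833333° lon, +3·0.0416667° lat → SW at lon 52.8333°, lat -32.875°.
Cell spans 0.0833333° lon × 0.0416667° lat.
west 52.8333, east 52.9167.

52.8333, 52.9167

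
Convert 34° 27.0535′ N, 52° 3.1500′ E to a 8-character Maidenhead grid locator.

Shift to the Maidenhead origin (180°W, 90°S): lon 232.05250, lat 124.45089.
Field: lon ⌊232.05250/20⌋ = 11 → L; lat ⌊124.45089/10⌋ = 12 → M.
Square: lon ⌊12.05250/2⌋ = 6; lat ⌊4.45089/1⌋ = 4.
Subsquare: lon ⌊0.05250/0.0833333⌋ = 0 → a; lat ⌊0.45089/0.0416667⌋ = 10 → k.
Extended square: lon ⌊0.05250/0.00833333⌋ = 6; lat ⌊0.03422/0.00416667⌋ = 8.

LM64ak68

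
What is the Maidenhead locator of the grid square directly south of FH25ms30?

Latitude extended square 0; −1 → -1, wraps to 9, carry into subsquare.
Latitude subsquare s = 18; −1 → 17 = r.
The longitude characters are unchanged.

FH25mr39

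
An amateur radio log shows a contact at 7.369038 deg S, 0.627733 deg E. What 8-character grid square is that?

JI02hp51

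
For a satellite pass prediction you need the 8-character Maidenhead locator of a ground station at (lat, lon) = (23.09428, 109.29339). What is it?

OL43pc52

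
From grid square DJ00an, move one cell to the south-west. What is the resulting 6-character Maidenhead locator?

Longitude subsquare a = 0; −1 → -1, wraps to 23 = x, carry into square.
Longitude square 0; −1 → -1, wraps to 9, carry into field.
Longitude field D = 3; −1 → 2 = C.
Latitude subsquare n = 13; −1 → 12 = m.

CJ90xm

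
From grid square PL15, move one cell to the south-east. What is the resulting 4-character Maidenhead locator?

PL24

Longitude square 1; +1 → 2.
Latitude square 5; −1 → 4.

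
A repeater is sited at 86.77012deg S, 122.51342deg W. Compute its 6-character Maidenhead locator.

CA83rf

Add 180° to longitude and 90° to latitude: 57.4866, 3.2299.
Field: lon ⌊57.4866/20⌋ = 2 → C; lat ⌊3.2299/10⌋ = 0 → A.
Square: lon ⌊17.4866/2⌋ = 8; lat ⌊3.2299/1⌋ = 3.
Subsquare: lon ⌊1.4866/0.0833333⌋ = 17 → r; lat ⌊0.2299/0.0416667⌋ = 5 → f.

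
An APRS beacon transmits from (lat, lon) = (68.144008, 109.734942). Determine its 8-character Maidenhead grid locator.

OP48ud84

Shift to the Maidenhead origin (180°W, 90°S): lon 289.73494, lat 158.14401.
Field (20°×10°, letters A–R): lon ⌊289.73494/20⌋ = 14 → O; lat ⌊158.14401/10⌋ = 15 → P.
Square (2°×1°, digits 0–9): lon ⌊9.73494/2⌋ = 4; lat ⌊8.14401/1⌋ = 8.
Subsquare (5′×2.5′, letters a–x): lon ⌊1.73494/0.0833333⌋ = 20 → u; lat ⌊0.14401/0.0416667⌋ = 3 → d.
Extended square (30″×15″, digits 0–9): lon ⌊0.06828/0.00833333⌋ = 8; lat ⌊0.01901/0.00416667⌋ = 4.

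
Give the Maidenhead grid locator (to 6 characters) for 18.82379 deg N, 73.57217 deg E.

Add 180° to longitude and 90° to latitude: 253.5722, 108.8238.
Field (20°×10°, letters A–R): 253.5722/20 → 12 → M, 108.8238/10 → 10 → K; chars MK.
Square (2°×1°, digits 0–9): 13.5722/2 → 6, 8.8238/1 → 8; chars 68.
Subsquare (5′×2.5′, letters a–x): 1.5722/0.0833333 → 18 → s, 0.8238/0.0416667 → 19 → t; chars st.

MK68st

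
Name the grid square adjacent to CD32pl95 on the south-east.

CD32ql04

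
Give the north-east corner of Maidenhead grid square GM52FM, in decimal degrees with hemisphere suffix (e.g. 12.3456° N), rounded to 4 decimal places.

Field G=6, M=12: +6·20° lon, +12·10° lat → SW at lon -60°, lat 30°.
Square 5, 2: +5·2° lon, +2·1° lat → SW at lon -50°, lat 32°.
Subsquare f=5, m=12: +5·0.0833333° lon, +12·0.0416667° lat → SW at lon -49.5833°, lat 32.5°.
Cell spans 0.0833333° lon × 0.0416667° lat. NE corner is SW corner plus one full cell.
latitude 32.5417° N, longitude 49.5000° W.

32.5417° N, 49.5000° W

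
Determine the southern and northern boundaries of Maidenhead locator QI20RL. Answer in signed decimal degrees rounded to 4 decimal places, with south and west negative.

Field Q=16, I=8: +16·20° lon, +8·10° lat → SW at lon 140°, lat -10°.
Square 2, 0: +2·2° lon, +0·1° lat → SW at lon 144°, lat -10°.
Subsquare r=17, l=11: +17·0.0833333° lon, +11·0.0416667° lat → SW at lon 145.417°, lat -9.54167°.
Cell spans 0.0833333° lon × 0.0416667° lat.
south -9.5417, north -9.5000.

-9.5417, -9.5000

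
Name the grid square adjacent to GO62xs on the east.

Longitude subsquare x = 23; +1 → 24, wraps to 0 = a, carry into square.
Longitude square 6; +1 → 7.
The latitude characters are unchanged.

GO72as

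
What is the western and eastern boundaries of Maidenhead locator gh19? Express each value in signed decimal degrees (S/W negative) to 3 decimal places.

-58.000, -56.000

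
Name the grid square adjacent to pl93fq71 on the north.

PL93fq72

Latitude extended square 1; +1 → 2.
The longitude characters are unchanged.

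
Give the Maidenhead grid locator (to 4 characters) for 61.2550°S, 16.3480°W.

IC18

Shift to the Maidenhead origin (180°W, 90°S): lon 163.65, lat 28.74.
Field: 163.65/20 → 8 → I, 28.74/10 → 2 → C; chars IC.
Square: 3.65/2 → 1, 8.74/1 → 8; chars 18.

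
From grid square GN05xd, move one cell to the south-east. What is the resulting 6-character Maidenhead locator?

Longitude subsquare x = 23; +1 → 24, wraps to 0 = a, carry into square.
Longitude square 0; +1 → 1.
Latitude subsquare d = 3; −1 → 2 = c.

GN15ac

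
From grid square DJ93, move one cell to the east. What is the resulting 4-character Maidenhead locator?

Longitude square 9; +1 → 10, wraps to 0, carry into field.
Longitude field D = 3; +1 → 4 = E.
The latitude characters are unchanged.

EJ03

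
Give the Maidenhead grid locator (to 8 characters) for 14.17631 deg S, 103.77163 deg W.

Shift to the Maidenhead origin (180°W, 90°S): lon 76.22837, lat 75.82369.
Field: lon ⌊76.22837/20⌋ = 3 → D; lat ⌊75.82369/10⌋ = 7 → H.
Square: lon ⌊16.22837/2⌋ = 8; lat ⌊5.82369/1⌋ = 5.
Subsquare: lon ⌊0.22837/0.0833333⌋ = 2 → c; lat ⌊0.82369/0.0416667⌋ = 19 → t.
Extended square: lon ⌊0.06170/0.00833333⌋ = 7; lat ⌊0.03202/0.00416667⌋ = 7.

DH85ct77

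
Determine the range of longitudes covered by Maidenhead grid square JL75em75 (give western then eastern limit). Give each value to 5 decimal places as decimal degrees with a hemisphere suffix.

14.39167° E, 14.40000° E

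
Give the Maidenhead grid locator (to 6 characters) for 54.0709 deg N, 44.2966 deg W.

GO74ub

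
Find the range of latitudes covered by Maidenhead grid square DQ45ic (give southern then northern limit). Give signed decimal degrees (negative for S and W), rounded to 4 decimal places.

Field D=3, Q=16: +3·20° lon, +16·10° lat → SW at lon -120°, lat 70°.
Square 4, 5: +4·2° lon, +5·1° lat → SW at lon -112°, lat 75°.
Subsquare i=8, c=2: +8·0.0833333° lon, +2·0.0416667° lat → SW at lon -111.333°, lat 75.0833°.
Cell spans 0.0833333° lon × 0.0416667° lat.
south 75.0833, north 75.1250.

75.0833, 75.1250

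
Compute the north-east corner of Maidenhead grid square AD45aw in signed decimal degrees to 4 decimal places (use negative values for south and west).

Field A=0, D=3: +0·20° lon, +3·10° lat → SW at lon -180°, lat -60°.
Square 4, 5: +4·2° lon, +5·1° lat → SW at lon -172°, lat -55°.
Subsquare a=0, w=22: +0·0.0833333° lon, +22·0.0416667° lat → SW at lon -172°, lat -54.0833°.
Cell spans 0.0833333° lon × 0.0416667° lat. NE corner is SW corner plus one full cell.
latitude -54.0417, longitude -171.9167.

-54.0417, -171.9167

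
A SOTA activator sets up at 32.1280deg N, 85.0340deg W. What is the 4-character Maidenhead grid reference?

EM72

Shift to the Maidenhead origin (180°W, 90°S): lon 94.97, lat 122.13.
Field: lon ⌊94.97/20⌋ = 4 → E; lat ⌊122.13/10⌋ = 12 → M.
Square: lon ⌊14.97/2⌋ = 7; lat ⌊2.13/1⌋ = 2.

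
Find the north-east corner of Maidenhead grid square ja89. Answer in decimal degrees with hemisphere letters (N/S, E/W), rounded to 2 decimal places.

80.00° S, 18.00° E

Field J=9, A=0: +9·20° lon, +0·10° lat → SW at lon 0°, lat -90°.
Square 8, 9: +8·2° lon, +9·1° lat → SW at lon 16°, lat -81°.
Cell spans 2° lon × 1° lat. NE corner is SW corner plus one full cell.
latitude 80.00° S, longitude 18.00° E.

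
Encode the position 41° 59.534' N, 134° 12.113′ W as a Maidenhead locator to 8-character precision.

Add 180° to longitude and 90° to latitude: 45.79812, 131.99223.
Field: 45.79812/20 → 2 → C, 131.99223/10 → 13 → N; chars CN.
Square: 5.79812/2 → 2, 1.99223/1 → 1; chars 21.
Subsquare: 1.79812/0.0833333 → 21 → v, 0.99223/0.0416667 → 23 → x; chars vx.
Extended square: 0.04812/0.00833333 → 5, 0.03390/0.00416667 → 8; chars 58.

CN21vx58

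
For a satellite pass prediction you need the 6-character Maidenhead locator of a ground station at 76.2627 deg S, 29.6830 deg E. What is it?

KB43ur

Add 180° to longitude and 90° to latitude: 209.6830, 13.7373.
Field: 209.6830/20 → 10 → K, 13.7373/10 → 1 → B; chars KB.
Square: 9.6830/2 → 4, 3.7373/1 → 3; chars 43.
Subsquare: 1.6830/0.0833333 → 20 → u, 0.7373/0.0416667 → 17 → r; chars ur.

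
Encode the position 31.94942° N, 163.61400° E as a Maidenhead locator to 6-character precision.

Shift to the Maidenhead origin (180°W, 90°S): lon 343.6140, lat 121.9494.
Field (20°×10°, letters A–R): 343.6140/20 → 17 → R, 121.9494/10 → 12 → M; chars RM.
Square (2°×1°, digits 0–9): 3.6140/2 → 1, 1.9494/1 → 1; chars 11.
Subsquare (5′×2.5′, letters a–x): 1.6140/0.0833333 → 19 → t, 0.9494/0.0416667 → 22 → w; chars tw.

RM11tw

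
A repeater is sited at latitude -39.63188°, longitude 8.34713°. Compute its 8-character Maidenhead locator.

JF40ei18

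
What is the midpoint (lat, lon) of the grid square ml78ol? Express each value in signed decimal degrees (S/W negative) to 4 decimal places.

28.4792, 75.2083

Field M=12, L=11: +12·20° lon, +11·10° lat → SW at lon 60°, lat 20°.
Square 7, 8: +7·2° lon, +8·1° lat → SW at lon 74°, lat 28°.
Subsquare o=14, l=11: +14·0.0833333° lon, +11·0.0416667° lat → SW at lon 75.1667°, lat 28.4583°.
Cell spans 0.0833333° lon × 0.0416667° lat. Centre is SW corner plus half of each.
latitude 28.4792, longitude 75.2083.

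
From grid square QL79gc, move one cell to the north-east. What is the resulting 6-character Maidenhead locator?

QL79hd

Longitude subsquare g = 6; +1 → 7 = h.
Latitude subsquare c = 2; +1 → 3 = d.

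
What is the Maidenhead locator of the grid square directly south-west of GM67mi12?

GM67mi01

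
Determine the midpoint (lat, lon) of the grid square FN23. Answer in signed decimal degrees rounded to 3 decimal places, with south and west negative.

Field F=5, N=13: +5·20° lon, +13·10° lat → SW at lon -80°, lat 40°.
Square 2, 3: +2·2° lon, +3·1° lat → SW at lon -76°, lat 43°.
Cell spans 2° lon × 1° lat. Centre is SW corner plus half of each.
latitude 43.500, longitude -75.000.

43.500, -75.000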